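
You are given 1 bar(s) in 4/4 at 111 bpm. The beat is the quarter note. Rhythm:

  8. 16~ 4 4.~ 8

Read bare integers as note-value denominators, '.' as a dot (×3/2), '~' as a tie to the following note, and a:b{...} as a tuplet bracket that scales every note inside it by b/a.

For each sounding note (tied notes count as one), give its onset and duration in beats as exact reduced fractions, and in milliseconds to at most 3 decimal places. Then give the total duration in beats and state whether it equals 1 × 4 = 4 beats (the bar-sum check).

1) 0.0ms=0b +405.405ms=3/4b
2) 405.405ms=3/4b +675.676ms=5/4b
3) 1081.081ms=2b +1081.081ms=2b
Σ=4b of 4 (111bpm 4/4) — PASS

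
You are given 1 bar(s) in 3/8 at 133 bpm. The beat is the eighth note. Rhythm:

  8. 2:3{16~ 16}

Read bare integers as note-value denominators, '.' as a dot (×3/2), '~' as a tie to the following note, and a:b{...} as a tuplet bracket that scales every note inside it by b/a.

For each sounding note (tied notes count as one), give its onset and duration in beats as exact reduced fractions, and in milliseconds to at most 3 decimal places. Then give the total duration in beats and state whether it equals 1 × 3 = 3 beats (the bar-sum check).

1) 0.0ms=0b +676.692ms=3/2b
2) 676.692ms=3/2b +676.692ms=3/2b
Σ=3b of 3 (133bpm 3/8) — PASS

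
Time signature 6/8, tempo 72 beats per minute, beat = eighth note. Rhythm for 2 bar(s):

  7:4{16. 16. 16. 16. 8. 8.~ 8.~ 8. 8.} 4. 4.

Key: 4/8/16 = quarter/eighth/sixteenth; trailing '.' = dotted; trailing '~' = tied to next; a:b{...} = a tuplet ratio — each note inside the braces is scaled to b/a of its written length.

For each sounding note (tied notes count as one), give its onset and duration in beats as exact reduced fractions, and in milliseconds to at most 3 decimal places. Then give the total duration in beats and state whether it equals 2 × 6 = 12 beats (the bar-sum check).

1) 0.0ms=0b +357.143ms=3/7b
2) 357.143ms=3/7b +357.143ms=3/7b
3) 714.286ms=6/7b +357.143ms=3/7b
4) 1071.429ms=9/7b +357.143ms=3/7b
5) 1428.571ms=12/7b +714.286ms=6/7b
6) 2142.857ms=18/7b +2142.857ms=18/7b
7) 4285.714ms=36/7b +714.286ms=6/7b
8) 5000.0ms=6b +2500.0ms=3b
9) 7500.0ms=9b +2500.0ms=3b
Σ=12b of 12 (72bpm 6/8) — PASS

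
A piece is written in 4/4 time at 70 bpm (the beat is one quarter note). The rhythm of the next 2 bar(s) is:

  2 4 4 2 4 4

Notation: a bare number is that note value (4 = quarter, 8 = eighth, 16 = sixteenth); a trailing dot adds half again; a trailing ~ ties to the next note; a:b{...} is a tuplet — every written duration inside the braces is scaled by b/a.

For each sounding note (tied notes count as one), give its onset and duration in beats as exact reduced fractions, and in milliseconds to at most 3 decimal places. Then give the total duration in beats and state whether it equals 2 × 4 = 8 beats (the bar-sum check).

1) 0.0ms=0b +1714.286ms=2b
2) 1714.286ms=2b +857.143ms=1b
3) 2571.429ms=3b +857.143ms=1b
4) 3428.571ms=4b +1714.286ms=2b
5) 5142.857ms=6b +857.143ms=1b
6) 6000.0ms=7b +857.143ms=1b
Σ=8b of 8 (70bpm 4/4) — PASS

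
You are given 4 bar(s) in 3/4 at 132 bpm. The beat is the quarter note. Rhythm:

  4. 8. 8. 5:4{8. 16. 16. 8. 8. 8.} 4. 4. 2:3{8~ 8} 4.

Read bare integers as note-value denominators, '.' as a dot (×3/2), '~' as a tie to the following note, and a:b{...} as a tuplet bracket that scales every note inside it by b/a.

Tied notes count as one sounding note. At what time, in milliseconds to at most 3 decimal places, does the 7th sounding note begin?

note 7 onset = 21/5b = 1909.091ms

1. 0.0ms @ 0 + 681.818ms (3/2)
2. 681.818ms @ 3/2 + 340.909ms (3/4)
3. 1022.727ms @ 9/4 + 340.909ms (3/4)
4. 1363.636ms @ 3 + 272.727ms (3/5)
5. 1636.364ms @ 18/5 + 136.364ms (3/10)
6. 1772.727ms @ 39/10 + 136.364ms (3/10)
7. 1909.091ms @ 21/5 + 272.727ms (3/5)
8. 2181.818ms @ 24/5 + 272.727ms (3/5)
9. 2454.545ms @ 27/5 + 272.727ms (3/5)
10. 2727.273ms @ 6 + 681.818ms (3/2)
11. 3409.091ms @ 15/2 + 681.818ms (3/2)
12. 4090.909ms @ 9 + 681.818ms (3/2)
13. 4772.727ms @ 21/2 + 681.818ms (3/2)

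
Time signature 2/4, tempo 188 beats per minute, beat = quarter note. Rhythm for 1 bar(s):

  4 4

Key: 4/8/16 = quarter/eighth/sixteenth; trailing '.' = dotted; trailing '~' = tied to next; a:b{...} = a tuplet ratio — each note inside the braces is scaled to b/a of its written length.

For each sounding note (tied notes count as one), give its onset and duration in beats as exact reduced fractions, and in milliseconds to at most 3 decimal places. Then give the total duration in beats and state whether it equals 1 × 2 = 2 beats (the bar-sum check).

1) 0.0ms=0b +319.149ms=1b
2) 319.149ms=1b +319.149ms=1b
Σ=2b of 2 (188bpm 2/4) — PASS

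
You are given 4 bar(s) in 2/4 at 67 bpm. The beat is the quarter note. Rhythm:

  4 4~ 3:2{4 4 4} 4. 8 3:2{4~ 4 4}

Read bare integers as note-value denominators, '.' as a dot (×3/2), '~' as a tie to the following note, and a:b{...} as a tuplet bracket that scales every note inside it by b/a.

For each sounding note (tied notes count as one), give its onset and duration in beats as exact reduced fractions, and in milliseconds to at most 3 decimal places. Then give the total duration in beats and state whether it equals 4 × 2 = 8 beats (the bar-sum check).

1) 0.0ms=0b +895.522ms=1b
2) 895.522ms=1b +1492.537ms=5/3b
3) 2388.06ms=8/3b +597.015ms=2/3b
4) 2985.075ms=10/3b +597.015ms=2/3b
5) 3582.09ms=4b +1343.284ms=3/2b
6) 4925.373ms=11/2b +447.761ms=1/2b
7) 5373.134ms=6b +1194.03ms=4/3b
8) 6567.164ms=22/3b +597.015ms=2/3b
Σ=8b of 8 (67bpm 2/4) — PASS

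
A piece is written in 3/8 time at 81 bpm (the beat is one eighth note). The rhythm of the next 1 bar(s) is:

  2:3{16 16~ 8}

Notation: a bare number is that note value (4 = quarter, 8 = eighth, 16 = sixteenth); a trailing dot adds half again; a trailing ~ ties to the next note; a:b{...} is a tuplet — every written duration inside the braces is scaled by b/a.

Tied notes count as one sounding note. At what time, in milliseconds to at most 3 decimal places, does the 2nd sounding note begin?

1. 0.0ms @ 0 + 555.556ms (3/4)
2. 555.556ms @ 3/4 + 1666.667ms (9/4)

note 2 onset = 3/4b = 555.556ms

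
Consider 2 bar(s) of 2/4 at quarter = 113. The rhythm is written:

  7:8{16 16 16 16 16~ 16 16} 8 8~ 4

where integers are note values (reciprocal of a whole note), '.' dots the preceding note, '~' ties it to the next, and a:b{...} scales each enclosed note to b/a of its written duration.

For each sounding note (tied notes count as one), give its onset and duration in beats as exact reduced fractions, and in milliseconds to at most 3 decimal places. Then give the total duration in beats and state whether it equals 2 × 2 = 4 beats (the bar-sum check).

1) 0.0ms=0b +151.707ms=2/7b
2) 151.707ms=2/7b +151.707ms=2/7b
3) 303.413ms=4/7b +151.707ms=2/7b
4) 455.12ms=6/7b +151.707ms=2/7b
5) 606.827ms=8/7b +303.413ms=4/7b
6) 910.24ms=12/7b +151.707ms=2/7b
7) 1061.947ms=2b +265.487ms=1/2b
8) 1327.434ms=5/2b +796.46ms=3/2b
Σ=4b of 4 (113bpm 2/4) — PASS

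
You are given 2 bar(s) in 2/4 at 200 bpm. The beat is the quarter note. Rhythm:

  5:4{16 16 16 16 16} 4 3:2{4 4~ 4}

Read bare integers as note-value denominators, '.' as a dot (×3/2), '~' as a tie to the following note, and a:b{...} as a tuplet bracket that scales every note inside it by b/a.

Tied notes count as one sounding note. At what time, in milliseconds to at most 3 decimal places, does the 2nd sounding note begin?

note 2 onset = 1/5b = 60.0ms

1. 0.0ms @ 0 + 60.0ms (1/5)
2. 60.0ms @ 1/5 + 60.0ms (1/5)
3. 120.0ms @ 2/5 + 60.0ms (1/5)
4. 180.0ms @ 3/5 + 60.0ms (1/5)
5. 240.0ms @ 4/5 + 60.0ms (1/5)
6. 300.0ms @ 1 + 300.0ms (1)
7. 600.0ms @ 2 + 200.0ms (2/3)
8. 800.0ms @ 8/3 + 400.0ms (4/3)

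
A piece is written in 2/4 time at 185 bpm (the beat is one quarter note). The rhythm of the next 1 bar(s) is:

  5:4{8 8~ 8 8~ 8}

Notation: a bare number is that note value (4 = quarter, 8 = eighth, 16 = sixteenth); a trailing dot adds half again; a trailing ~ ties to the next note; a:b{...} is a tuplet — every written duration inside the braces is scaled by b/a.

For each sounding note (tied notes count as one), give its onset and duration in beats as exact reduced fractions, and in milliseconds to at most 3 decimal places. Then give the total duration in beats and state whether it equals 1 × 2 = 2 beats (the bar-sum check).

1) 0.0ms=0b +129.73ms=2/5b
2) 129.73ms=2/5b +259.459ms=4/5b
3) 389.189ms=6/5b +259.459ms=4/5b
Σ=2b of 2 (185bpm 2/4) — PASS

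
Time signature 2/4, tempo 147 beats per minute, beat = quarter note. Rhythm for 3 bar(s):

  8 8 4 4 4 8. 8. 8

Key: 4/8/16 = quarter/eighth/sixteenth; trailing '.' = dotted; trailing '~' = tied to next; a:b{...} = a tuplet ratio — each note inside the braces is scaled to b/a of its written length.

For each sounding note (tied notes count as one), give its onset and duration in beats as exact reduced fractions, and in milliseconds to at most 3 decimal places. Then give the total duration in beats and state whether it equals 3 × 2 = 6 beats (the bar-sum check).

1) 0.0ms=0b +204.082ms=1/2b
2) 204.082ms=1/2b +204.082ms=1/2b
3) 408.163ms=1b +408.163ms=1b
4) 816.327ms=2b +408.163ms=1b
5) 1224.49ms=3b +408.163ms=1b
6) 1632.653ms=4b +306.122ms=3/4b
7) 1938.776ms=19/4b +306.122ms=3/4b
8) 2244.898ms=11/2b +204.082ms=1/2b
Σ=6b of 6 (147bpm 2/4) — PASS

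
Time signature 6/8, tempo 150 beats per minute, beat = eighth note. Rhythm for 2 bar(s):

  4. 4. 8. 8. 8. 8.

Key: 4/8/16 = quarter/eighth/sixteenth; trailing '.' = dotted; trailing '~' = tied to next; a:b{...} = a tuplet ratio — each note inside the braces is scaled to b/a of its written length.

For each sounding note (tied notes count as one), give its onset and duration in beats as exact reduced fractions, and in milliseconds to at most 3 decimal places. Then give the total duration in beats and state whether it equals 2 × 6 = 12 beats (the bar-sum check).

1) 0.0ms=0b +1200.0ms=3b
2) 1200.0ms=3b +1200.0ms=3b
3) 2400.0ms=6b +600.0ms=3/2b
4) 3000.0ms=15/2b +600.0ms=3/2b
5) 3600.0ms=9b +600.0ms=3/2b
6) 4200.0ms=21/2b +600.0ms=3/2b
Σ=12b of 12 (150bpm 6/8) — PASS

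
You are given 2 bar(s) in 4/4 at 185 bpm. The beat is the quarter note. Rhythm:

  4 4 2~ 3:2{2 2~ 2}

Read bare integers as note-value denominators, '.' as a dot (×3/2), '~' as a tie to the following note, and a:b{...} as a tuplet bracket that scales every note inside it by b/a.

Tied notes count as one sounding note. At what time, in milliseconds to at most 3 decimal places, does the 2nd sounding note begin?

1. 0.0ms @ 0 + 324.324ms (1)
2. 324.324ms @ 1 + 324.324ms (1)
3. 648.649ms @ 2 + 1081.081ms (10/3)
4. 1729.73ms @ 16/3 + 864.865ms (8/3)

note 2 onset = 1b = 324.324ms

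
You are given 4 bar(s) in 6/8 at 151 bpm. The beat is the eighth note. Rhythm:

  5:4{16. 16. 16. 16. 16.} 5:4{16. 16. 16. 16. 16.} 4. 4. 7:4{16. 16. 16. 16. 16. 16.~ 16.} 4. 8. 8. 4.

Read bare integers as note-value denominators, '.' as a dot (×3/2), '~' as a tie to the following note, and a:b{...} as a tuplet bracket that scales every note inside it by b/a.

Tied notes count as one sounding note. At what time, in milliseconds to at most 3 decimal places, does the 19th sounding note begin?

1. 0.0ms @ 0 + 238.411ms (3/5)
2. 238.411ms @ 3/5 + 238.411ms (3/5)
3. 476.821ms @ 6/5 + 238.411ms (3/5)
4. 715.232ms @ 9/5 + 238.411ms (3/5)
5. 953.642ms @ 12/5 + 238.411ms (3/5)
6. 1192.053ms @ 3 + 238.411ms (3/5)
7. 1430.464ms @ 18/5 + 238.411ms (3/5)
8. 1668.874ms @ 21/5 + 238.411ms (3/5)
9. 1907.285ms @ 24/5 + 238.411ms (3/5)
10. 2145.695ms @ 27/5 + 238.411ms (3/5)
11. 2384.106ms @ 6 + 1192.053ms (3)
12. 3576.159ms @ 9 + 1192.053ms (3)
13. 4768.212ms @ 12 + 170.293ms (3/7)
14. 4938.505ms @ 87/7 + 170.293ms (3/7)
15. 5108.798ms @ 90/7 + 170.293ms (3/7)
16. 5279.092ms @ 93/7 + 170.293ms (3/7)
17. 5449.385ms @ 96/7 + 170.293ms (3/7)
18. 5619.678ms @ 99/7 + 340.587ms (6/7)
19. 5960.265ms @ 15 + 1192.053ms (3)
20. 7152.318ms @ 18 + 596.026ms (3/2)
21. 7748.344ms @ 39/2 + 596.026ms (3/2)
22. 8344.371ms @ 21 + 1192.053ms (3)

note 19 onset = 15b = 5960.265ms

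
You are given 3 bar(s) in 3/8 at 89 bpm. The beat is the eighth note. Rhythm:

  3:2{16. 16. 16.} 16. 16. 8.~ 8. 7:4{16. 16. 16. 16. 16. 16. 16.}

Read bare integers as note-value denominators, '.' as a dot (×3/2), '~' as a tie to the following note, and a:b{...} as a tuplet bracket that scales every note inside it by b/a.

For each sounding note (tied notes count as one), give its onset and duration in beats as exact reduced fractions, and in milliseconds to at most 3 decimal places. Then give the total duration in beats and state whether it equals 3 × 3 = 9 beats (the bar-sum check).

1) 0.0ms=0b +337.079ms=1/2b
2) 337.079ms=1/2b +337.079ms=1/2b
3) 674.157ms=1b +337.079ms=1/2b
4) 1011.236ms=3/2b +505.618ms=3/4b
5) 1516.854ms=9/4b +505.618ms=3/4b
6) 2022.472ms=3b +2022.472ms=3b
7) 4044.944ms=6b +288.925ms=3/7b
8) 4333.868ms=45/7b +288.925ms=3/7b
9) 4622.793ms=48/7b +288.925ms=3/7b
10) 4911.717ms=51/7b +288.925ms=3/7b
11) 5200.642ms=54/7b +288.925ms=3/7b
12) 5489.567ms=57/7b +288.925ms=3/7b
13) 5778.491ms=60/7b +288.925ms=3/7b
Σ=9b of 9 (89bpm 3/8) — PASS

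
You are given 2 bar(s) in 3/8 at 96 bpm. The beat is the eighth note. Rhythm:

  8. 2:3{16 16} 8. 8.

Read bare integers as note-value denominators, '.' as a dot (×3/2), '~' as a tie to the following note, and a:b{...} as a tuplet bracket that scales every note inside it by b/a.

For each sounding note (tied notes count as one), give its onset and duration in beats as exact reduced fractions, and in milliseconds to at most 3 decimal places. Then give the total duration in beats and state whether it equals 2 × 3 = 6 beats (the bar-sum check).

1) 0.0ms=0b +937.5ms=3/2b
2) 937.5ms=3/2b +468.75ms=3/4b
3) 1406.25ms=9/4b +468.75ms=3/4b
4) 1875.0ms=3b +937.5ms=3/2b
5) 2812.5ms=9/2b +937.5ms=3/2b
Σ=6b of 6 (96bpm 3/8) — PASS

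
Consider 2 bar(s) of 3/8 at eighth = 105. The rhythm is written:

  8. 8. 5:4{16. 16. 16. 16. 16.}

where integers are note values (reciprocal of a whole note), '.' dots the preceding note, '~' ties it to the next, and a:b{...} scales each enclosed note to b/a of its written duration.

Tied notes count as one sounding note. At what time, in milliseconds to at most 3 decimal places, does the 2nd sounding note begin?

1. 0.0ms @ 0 + 857.143ms (3/2)
2. 857.143ms @ 3/2 + 857.143ms (3/2)
3. 1714.286ms @ 3 + 342.857ms (3/5)
4. 2057.143ms @ 18/5 + 342.857ms (3/5)
5. 2400.0ms @ 21/5 + 342.857ms (3/5)
6. 2742.857ms @ 24/5 + 342.857ms (3/5)
7. 3085.714ms @ 27/5 + 342.857ms (3/5)

note 2 onset = 3/2b = 857.143ms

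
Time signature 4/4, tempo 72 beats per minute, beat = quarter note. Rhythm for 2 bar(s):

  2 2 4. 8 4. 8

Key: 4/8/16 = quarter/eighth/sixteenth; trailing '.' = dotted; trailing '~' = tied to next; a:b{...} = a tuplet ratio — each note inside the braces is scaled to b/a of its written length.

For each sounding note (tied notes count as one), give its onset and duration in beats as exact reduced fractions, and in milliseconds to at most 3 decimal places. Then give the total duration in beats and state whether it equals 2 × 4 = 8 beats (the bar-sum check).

1) 0.0ms=0b +1666.667ms=2b
2) 1666.667ms=2b +1666.667ms=2b
3) 3333.333ms=4b +1250.0ms=3/2b
4) 4583.333ms=11/2b +416.667ms=1/2b
5) 5000.0ms=6b +1250.0ms=3/2b
6) 6250.0ms=15/2b +416.667ms=1/2b
Σ=8b of 8 (72bpm 4/4) — PASS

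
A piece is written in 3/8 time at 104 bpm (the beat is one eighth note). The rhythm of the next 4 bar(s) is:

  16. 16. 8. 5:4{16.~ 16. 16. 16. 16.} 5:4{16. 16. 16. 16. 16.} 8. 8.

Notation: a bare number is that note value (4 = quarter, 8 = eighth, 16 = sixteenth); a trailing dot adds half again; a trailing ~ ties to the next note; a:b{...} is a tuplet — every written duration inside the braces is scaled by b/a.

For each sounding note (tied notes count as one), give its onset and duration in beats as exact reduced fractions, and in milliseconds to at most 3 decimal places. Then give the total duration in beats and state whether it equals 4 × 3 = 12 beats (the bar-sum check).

1) 0.0ms=0b +432.692ms=3/4b
2) 432.692ms=3/4b +432.692ms=3/4b
3) 865.385ms=3/2b +865.385ms=3/2b
4) 1730.769ms=3b +692.308ms=6/5b
5) 2423.077ms=21/5b +346.154ms=3/5b
6) 2769.231ms=24/5b +346.154ms=3/5b
7) 3115.385ms=27/5b +346.154ms=3/5b
8) 3461.538ms=6b +346.154ms=3/5b
9) 3807.692ms=33/5b +346.154ms=3/5b
10) 4153.846ms=36/5b +346.154ms=3/5b
11) 4500.0ms=39/5b +346.154ms=3/5b
12) 4846.154ms=42/5b +346.154ms=3/5b
13) 5192.308ms=9b +865.385ms=3/2b
14) 6057.692ms=21/2b +865.385ms=3/2b
Σ=12b of 12 (104bpm 3/8) — PASS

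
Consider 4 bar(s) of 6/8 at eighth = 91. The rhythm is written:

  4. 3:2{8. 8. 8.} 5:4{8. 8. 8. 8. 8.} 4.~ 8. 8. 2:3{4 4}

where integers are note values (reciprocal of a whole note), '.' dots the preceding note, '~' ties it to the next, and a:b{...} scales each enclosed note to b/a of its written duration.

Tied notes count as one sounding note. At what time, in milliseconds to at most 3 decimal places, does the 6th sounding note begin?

1. 0.0ms @ 0 + 1978.022ms (3)
2. 1978.022ms @ 3 + 659.341ms (1)
3. 2637.363ms @ 4 + 659.341ms (1)
4. 3296.703ms @ 5 + 659.341ms (1)
5. 3956.044ms @ 6 + 791.209ms (6/5)
6. 4747.253ms @ 36/5 + 791.209ms (6/5)
7. 5538.462ms @ 42/5 + 791.209ms (6/5)
8. 6329.67ms @ 48/5 + 791.209ms (6/5)
9. 7120.879ms @ 54/5 + 791.209ms (6/5)
10. 7912.088ms @ 12 + 2967.033ms (9/2)
11. 10879.121ms @ 33/2 + 989.011ms (3/2)
12. 11868.132ms @ 18 + 1978.022ms (3)
13. 13846.154ms @ 21 + 1978.022ms (3)

note 6 onset = 36/5b = 4747.253ms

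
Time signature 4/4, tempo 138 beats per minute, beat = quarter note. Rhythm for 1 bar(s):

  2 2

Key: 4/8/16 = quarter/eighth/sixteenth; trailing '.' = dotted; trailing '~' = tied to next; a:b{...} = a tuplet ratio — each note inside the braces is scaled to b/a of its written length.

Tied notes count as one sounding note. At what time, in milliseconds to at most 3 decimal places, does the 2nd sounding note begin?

note 2 onset = 2b = 869.565ms

1. 0.0ms @ 0 + 869.565ms (2)
2. 869.565ms @ 2 + 869.565ms (2)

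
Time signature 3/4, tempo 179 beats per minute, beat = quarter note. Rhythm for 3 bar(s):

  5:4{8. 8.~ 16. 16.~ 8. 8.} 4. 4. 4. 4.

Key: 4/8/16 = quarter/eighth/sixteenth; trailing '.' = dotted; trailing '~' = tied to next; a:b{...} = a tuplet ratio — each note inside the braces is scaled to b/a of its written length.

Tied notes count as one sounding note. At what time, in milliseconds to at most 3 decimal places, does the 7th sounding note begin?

note 7 onset = 6b = 2011.173ms

1. 0.0ms @ 0 + 201.117ms (3/5)
2. 201.117ms @ 3/5 + 301.676ms (9/10)
3. 502.793ms @ 3/2 + 301.676ms (9/10)
4. 804.469ms @ 12/5 + 201.117ms (3/5)
5. 1005.587ms @ 3 + 502.793ms (3/2)
6. 1508.38ms @ 9/2 + 502.793ms (3/2)
7. 2011.173ms @ 6 + 502.793ms (3/2)
8. 2513.966ms @ 15/2 + 502.793ms (3/2)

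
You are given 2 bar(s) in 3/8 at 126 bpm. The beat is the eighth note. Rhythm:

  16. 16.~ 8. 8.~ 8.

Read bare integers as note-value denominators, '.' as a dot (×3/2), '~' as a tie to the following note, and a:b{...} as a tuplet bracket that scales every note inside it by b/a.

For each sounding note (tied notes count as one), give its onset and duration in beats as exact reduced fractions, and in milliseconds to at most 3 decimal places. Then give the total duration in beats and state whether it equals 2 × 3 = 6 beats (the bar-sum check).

1) 0.0ms=0b +357.143ms=3/4b
2) 357.143ms=3/4b +1071.429ms=9/4b
3) 1428.571ms=3b +1428.571ms=3b
Σ=6b of 6 (126bpm 3/8) — PASS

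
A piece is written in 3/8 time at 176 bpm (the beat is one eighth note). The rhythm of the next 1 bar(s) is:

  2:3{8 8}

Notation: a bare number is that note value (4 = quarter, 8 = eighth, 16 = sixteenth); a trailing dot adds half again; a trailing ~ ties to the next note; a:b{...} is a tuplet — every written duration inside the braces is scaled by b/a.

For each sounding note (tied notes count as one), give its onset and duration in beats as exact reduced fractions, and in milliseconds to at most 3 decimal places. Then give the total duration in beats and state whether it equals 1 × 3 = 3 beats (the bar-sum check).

1) 0.0ms=0b +511.364ms=3/2b
2) 511.364ms=3/2b +511.364ms=3/2b
Σ=3b of 3 (176bpm 3/8) — PASS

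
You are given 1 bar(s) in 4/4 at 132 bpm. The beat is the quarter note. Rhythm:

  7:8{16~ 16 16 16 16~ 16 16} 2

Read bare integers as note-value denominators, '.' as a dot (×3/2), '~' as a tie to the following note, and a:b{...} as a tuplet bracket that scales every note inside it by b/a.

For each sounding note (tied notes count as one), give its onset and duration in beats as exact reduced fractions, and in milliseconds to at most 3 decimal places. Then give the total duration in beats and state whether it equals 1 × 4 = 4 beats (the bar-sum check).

1) 0.0ms=0b +259.74ms=4/7b
2) 259.74ms=4/7b +129.87ms=2/7b
3) 389.61ms=6/7b +129.87ms=2/7b
4) 519.481ms=8/7b +259.74ms=4/7b
5) 779.221ms=12/7b +129.87ms=2/7b
6) 909.091ms=2b +909.091ms=2b
Σ=4b of 4 (132bpm 4/4) — PASS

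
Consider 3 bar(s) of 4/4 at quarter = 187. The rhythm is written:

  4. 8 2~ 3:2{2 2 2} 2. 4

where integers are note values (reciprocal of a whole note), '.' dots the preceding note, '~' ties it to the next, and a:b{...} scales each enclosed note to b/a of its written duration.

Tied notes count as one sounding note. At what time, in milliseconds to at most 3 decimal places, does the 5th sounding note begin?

note 5 onset = 20/3b = 2139.037ms

1. 0.0ms @ 0 + 481.283ms (3/2)
2. 481.283ms @ 3/2 + 160.428ms (1/2)
3. 641.711ms @ 2 + 1069.519ms (10/3)
4. 1711.23ms @ 16/3 + 427.807ms (4/3)
5. 2139.037ms @ 20/3 + 427.807ms (4/3)
6. 2566.845ms @ 8 + 962.567ms (3)
7. 3529.412ms @ 11 + 320.856ms (1)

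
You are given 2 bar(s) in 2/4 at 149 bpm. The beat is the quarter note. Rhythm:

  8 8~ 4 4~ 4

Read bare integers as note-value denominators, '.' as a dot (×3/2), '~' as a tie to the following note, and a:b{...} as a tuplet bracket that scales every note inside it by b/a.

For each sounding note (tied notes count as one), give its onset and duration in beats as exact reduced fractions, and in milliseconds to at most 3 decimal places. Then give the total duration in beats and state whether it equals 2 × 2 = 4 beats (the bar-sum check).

1) 0.0ms=0b +201.342ms=1/2b
2) 201.342ms=1/2b +604.027ms=3/2b
3) 805.369ms=2b +805.369ms=2b
Σ=4b of 4 (149bpm 2/4) — PASS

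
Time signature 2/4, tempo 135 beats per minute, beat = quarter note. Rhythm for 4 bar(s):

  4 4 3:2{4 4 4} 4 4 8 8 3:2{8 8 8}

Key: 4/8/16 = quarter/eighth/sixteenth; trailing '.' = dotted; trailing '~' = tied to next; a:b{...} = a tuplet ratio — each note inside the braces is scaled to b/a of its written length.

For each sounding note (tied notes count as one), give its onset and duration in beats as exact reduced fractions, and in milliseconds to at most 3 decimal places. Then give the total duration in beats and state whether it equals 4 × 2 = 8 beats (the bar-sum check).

1) 0.0ms=0b +444.444ms=1b
2) 444.444ms=1b +444.444ms=1b
3) 888.889ms=2b +296.296ms=2/3b
4) 1185.185ms=8/3b +296.296ms=2/3b
5) 1481.481ms=10/3b +296.296ms=2/3b
6) 1777.778ms=4b +444.444ms=1b
7) 2222.222ms=5b +444.444ms=1b
8) 2666.667ms=6b +222.222ms=1/2b
9) 2888.889ms=13/2b +222.222ms=1/2b
10) 3111.111ms=7b +148.148ms=1/3b
11) 3259.259ms=22/3b +148.148ms=1/3b
12) 3407.407ms=23/3b +148.148ms=1/3b
Σ=8b of 8 (135bpm 2/4) — PASS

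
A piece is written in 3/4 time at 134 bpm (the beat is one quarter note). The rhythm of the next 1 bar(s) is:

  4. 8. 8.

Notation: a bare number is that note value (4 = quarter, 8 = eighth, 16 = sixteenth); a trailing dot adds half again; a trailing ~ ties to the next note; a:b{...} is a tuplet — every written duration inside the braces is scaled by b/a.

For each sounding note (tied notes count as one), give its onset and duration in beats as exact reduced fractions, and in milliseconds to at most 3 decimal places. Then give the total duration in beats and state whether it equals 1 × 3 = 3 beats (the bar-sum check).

1) 0.0ms=0b +671.642ms=3/2b
2) 671.642ms=3/2b +335.821ms=3/4b
3) 1007.463ms=9/4b +335.821ms=3/4b
Σ=3b of 3 (134bpm 3/4) — PASS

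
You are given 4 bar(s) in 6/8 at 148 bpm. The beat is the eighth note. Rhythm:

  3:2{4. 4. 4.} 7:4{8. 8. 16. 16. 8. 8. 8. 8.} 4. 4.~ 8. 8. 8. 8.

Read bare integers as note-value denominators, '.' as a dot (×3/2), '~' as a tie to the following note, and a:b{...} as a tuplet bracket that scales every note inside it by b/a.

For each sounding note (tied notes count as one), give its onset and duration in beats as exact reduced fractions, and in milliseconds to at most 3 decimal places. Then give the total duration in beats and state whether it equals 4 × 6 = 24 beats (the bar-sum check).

1) 0.0ms=0b +810.811ms=2b
2) 810.811ms=2b +810.811ms=2b
3) 1621.622ms=4b +810.811ms=2b
4) 2432.432ms=6b +347.49ms=6/7b
5) 2779.923ms=48/7b +347.49ms=6/7b
6) 3127.413ms=54/7b +173.745ms=3/7b
7) 3301.158ms=57/7b +173.745ms=3/7b
8) 3474.903ms=60/7b +347.49ms=6/7b
9) 3822.394ms=66/7b +347.49ms=6/7b
10) 4169.884ms=72/7b +347.49ms=6/7b
11) 4517.375ms=78/7b +347.49ms=6/7b
12) 4864.865ms=12b +1216.216ms=3b
13) 6081.081ms=15b +1824.324ms=9/2b
14) 7905.405ms=39/2b +608.108ms=3/2b
15) 8513.514ms=21b +608.108ms=3/2b
16) 9121.622ms=45/2b +608.108ms=3/2b
Σ=24b of 24 (148bpm 6/8) — PASS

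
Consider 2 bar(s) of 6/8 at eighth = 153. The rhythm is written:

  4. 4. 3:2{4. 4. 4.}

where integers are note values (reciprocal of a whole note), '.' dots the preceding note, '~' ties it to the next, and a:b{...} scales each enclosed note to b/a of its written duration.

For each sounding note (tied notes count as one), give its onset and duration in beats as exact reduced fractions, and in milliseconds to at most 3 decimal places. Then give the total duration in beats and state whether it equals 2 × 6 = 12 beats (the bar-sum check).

1) 0.0ms=0b +1176.471ms=3b
2) 1176.471ms=3b +1176.471ms=3b
3) 2352.941ms=6b +784.314ms=2b
4) 3137.255ms=8b +784.314ms=2b
5) 3921.569ms=10b +784.314ms=2b
Σ=12b of 12 (153bpm 6/8) — PASS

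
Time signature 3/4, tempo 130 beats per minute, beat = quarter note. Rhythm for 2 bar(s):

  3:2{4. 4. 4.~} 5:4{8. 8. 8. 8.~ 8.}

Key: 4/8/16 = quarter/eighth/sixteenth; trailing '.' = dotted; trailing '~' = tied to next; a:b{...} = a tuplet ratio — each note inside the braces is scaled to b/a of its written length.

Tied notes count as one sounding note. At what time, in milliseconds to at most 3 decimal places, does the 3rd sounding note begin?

1. 0.0ms @ 0 + 461.538ms (1)
2. 461.538ms @ 1 + 461.538ms (1)
3. 923.077ms @ 2 + 738.462ms (8/5)
4. 1661.538ms @ 18/5 + 276.923ms (3/5)
5. 1938.462ms @ 21/5 + 276.923ms (3/5)
6. 2215.385ms @ 24/5 + 553.846ms (6/5)

note 3 onset = 2b = 923.077ms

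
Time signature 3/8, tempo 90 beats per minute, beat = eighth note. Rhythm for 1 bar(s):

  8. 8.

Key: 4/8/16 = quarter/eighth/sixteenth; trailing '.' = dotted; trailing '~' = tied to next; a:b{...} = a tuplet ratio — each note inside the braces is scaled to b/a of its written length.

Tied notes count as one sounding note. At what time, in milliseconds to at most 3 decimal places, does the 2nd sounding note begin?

1. 0.0ms @ 0 + 1000.0ms (3/2)
2. 1000.0ms @ 3/2 + 1000.0ms (3/2)

note 2 onset = 3/2b = 1000.0ms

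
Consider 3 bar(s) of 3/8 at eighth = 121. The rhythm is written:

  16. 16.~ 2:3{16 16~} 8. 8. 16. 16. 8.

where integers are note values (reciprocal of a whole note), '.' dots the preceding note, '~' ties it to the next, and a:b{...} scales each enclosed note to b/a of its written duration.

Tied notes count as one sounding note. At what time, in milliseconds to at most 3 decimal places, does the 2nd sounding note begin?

note 2 onset = 3/4b = 371.901ms

1. 0.0ms @ 0 + 371.901ms (3/4)
2. 371.901ms @ 3/4 + 743.802ms (3/2)
3. 1115.702ms @ 9/4 + 1115.702ms (9/4)
4. 2231.405ms @ 9/2 + 743.802ms (3/2)
5. 2975.207ms @ 6 + 371.901ms (3/4)
6. 3347.107ms @ 27/4 + 371.901ms (3/4)
7. 3719.008ms @ 15/2 + 743.802ms (3/2)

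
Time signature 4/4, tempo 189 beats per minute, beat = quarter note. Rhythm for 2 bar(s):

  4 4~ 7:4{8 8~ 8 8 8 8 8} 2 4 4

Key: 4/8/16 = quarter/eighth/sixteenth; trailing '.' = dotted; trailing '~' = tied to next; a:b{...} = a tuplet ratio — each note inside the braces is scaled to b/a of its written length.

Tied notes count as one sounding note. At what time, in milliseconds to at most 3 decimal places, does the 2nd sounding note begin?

1. 0.0ms @ 0 + 317.46ms (1)
2. 317.46ms @ 1 + 408.163ms (9/7)
3. 725.624ms @ 16/7 + 181.406ms (4/7)
4. 907.029ms @ 20/7 + 90.703ms (2/7)
5. 997.732ms @ 22/7 + 90.703ms (2/7)
6. 1088.435ms @ 24/7 + 90.703ms (2/7)
7. 1179.138ms @ 26/7 + 90.703ms (2/7)
8. 1269.841ms @ 4 + 634.921ms (2)
9. 1904.762ms @ 6 + 317.46ms (1)
10. 2222.222ms @ 7 + 317.46ms (1)

note 2 onset = 1b = 317.46ms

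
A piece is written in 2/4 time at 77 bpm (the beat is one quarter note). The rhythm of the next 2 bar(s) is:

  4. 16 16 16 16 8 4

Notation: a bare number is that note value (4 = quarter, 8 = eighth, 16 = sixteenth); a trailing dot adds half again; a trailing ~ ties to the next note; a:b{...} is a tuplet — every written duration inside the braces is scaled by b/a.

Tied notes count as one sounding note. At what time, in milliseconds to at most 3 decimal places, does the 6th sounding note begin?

1. 0.0ms @ 0 + 1168.831ms (3/2)
2. 1168.831ms @ 3/2 + 194.805ms (1/4)
3. 1363.636ms @ 7/4 + 194.805ms (1/4)
4. 1558.442ms @ 2 + 194.805ms (1/4)
5. 1753.247ms @ 9/4 + 194.805ms (1/4)
6. 1948.052ms @ 5/2 + 389.61ms (1/2)
7. 2337.662ms @ 3 + 779.221ms (1)

note 6 onset = 5/2b = 1948.052ms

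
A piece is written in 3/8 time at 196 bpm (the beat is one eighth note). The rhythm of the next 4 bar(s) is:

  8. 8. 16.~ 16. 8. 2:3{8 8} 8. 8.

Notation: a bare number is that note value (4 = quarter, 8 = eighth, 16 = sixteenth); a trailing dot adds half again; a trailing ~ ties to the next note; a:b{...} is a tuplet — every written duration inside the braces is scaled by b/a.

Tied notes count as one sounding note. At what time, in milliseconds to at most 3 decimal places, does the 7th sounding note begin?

note 7 onset = 9b = 2755.102ms

1. 0.0ms @ 0 + 459.184ms (3/2)
2. 459.184ms @ 3/2 + 459.184ms (3/2)
3. 918.367ms @ 3 + 459.184ms (3/2)
4. 1377.551ms @ 9/2 + 459.184ms (3/2)
5. 1836.735ms @ 6 + 459.184ms (3/2)
6. 2295.918ms @ 15/2 + 459.184ms (3/2)
7. 2755.102ms @ 9 + 459.184ms (3/2)
8. 3214.286ms @ 21/2 + 459.184ms (3/2)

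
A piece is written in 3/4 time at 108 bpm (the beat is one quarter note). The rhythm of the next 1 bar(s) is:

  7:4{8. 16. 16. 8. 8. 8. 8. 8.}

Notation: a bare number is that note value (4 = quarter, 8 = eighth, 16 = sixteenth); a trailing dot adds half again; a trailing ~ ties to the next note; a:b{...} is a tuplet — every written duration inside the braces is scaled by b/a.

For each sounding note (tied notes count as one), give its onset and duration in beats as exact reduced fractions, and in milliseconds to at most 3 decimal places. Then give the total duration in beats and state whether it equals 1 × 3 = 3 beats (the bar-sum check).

1) 0.0ms=0b +238.095ms=3/7b
2) 238.095ms=3/7b +119.048ms=3/14b
3) 357.143ms=9/14b +119.048ms=3/14b
4) 476.19ms=6/7b +238.095ms=3/7b
5) 714.286ms=9/7b +238.095ms=3/7b
6) 952.381ms=12/7b +238.095ms=3/7b
7) 1190.476ms=15/7b +238.095ms=3/7b
8) 1428.571ms=18/7b +238.095ms=3/7b
Σ=3b of 3 (108bpm 3/4) — PASS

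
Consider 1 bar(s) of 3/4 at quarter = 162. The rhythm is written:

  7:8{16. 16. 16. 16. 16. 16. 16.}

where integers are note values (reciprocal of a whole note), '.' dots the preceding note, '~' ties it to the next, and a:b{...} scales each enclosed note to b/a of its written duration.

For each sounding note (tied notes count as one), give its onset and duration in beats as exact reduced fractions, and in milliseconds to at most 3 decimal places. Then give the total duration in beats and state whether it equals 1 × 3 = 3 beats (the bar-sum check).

1) 0.0ms=0b +158.73ms=3/7b
2) 158.73ms=3/7b +158.73ms=3/7b
3) 317.46ms=6/7b +158.73ms=3/7b
4) 476.19ms=9/7b +158.73ms=3/7b
5) 634.921ms=12/7b +158.73ms=3/7b
6) 793.651ms=15/7b +158.73ms=3/7b
7) 952.381ms=18/7b +158.73ms=3/7b
Σ=3b of 3 (162bpm 3/4) — PASS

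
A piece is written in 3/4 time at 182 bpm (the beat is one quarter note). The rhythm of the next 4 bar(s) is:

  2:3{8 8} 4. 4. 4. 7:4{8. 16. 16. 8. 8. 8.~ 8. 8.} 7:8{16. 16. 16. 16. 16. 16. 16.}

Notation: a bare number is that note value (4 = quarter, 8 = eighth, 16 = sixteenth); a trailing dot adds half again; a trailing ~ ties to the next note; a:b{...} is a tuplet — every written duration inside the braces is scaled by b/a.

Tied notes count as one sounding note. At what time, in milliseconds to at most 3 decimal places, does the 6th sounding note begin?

1. 0.0ms @ 0 + 247.253ms (3/4)
2. 247.253ms @ 3/4 + 247.253ms (3/4)
3. 494.505ms @ 3/2 + 494.505ms (3/2)
4. 989.011ms @ 3 + 494.505ms (3/2)
5. 1483.516ms @ 9/2 + 494.505ms (3/2)
6. 1978.022ms @ 6 + 141.287ms (3/7)
7. 2119.309ms @ 45/7 + 70.644ms (3/14)
8. 2189.953ms @ 93/14 + 70.644ms (3/14)
9. 2260.597ms @ 48/7 + 141.287ms (3/7)
10. 2401.884ms @ 51/7 + 141.287ms (3/7)
11. 2543.171ms @ 54/7 + 282.575ms (6/7)
12. 2825.746ms @ 60/7 + 141.287ms (3/7)
13. 2967.033ms @ 9 + 141.287ms (3/7)
14. 3108.32ms @ 66/7 + 141.287ms (3/7)
15. 3249.608ms @ 69/7 + 141.287ms (3/7)
16. 3390.895ms @ 72/7 + 141.287ms (3/7)
17. 3532.182ms @ 75/7 + 141.287ms (3/7)
18. 3673.469ms @ 78/7 + 141.287ms (3/7)
19. 3814.757ms @ 81/7 + 141.287ms (3/7)

note 6 onset = 6b = 1978.022ms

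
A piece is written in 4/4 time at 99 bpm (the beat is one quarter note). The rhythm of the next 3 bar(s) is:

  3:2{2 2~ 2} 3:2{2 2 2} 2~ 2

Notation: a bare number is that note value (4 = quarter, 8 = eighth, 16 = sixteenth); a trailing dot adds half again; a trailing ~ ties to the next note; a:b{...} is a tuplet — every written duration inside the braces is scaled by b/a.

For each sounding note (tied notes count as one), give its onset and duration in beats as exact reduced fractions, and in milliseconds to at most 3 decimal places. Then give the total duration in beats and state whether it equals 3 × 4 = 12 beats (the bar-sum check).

1) 0.0ms=0b +808.081ms=4/3b
2) 808.081ms=4/3b +1616.162ms=8/3b
3) 2424.242ms=4b +808.081ms=4/3b
4) 3232.323ms=16/3b +808.081ms=4/3b
5) 4040.404ms=20/3b +808.081ms=4/3b
6) 4848.485ms=8b +2424.242ms=4b
Σ=12b of 12 (99bpm 4/4) — PASS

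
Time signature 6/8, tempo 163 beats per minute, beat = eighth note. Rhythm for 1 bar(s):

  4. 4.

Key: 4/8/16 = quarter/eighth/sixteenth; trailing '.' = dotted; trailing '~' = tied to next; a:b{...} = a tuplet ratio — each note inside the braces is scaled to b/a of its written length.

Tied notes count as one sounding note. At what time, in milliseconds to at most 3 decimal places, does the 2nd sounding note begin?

1. 0.0ms @ 0 + 1104.294ms (3)
2. 1104.294ms @ 3 + 1104.294ms (3)

note 2 onset = 3b = 1104.294ms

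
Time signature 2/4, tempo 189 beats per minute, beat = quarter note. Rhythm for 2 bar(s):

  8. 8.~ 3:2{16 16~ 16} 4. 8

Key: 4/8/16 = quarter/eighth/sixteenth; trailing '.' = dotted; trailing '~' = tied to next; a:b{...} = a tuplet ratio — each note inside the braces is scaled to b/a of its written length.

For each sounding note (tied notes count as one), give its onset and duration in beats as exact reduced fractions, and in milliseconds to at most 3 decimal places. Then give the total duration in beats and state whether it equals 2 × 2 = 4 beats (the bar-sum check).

1) 0.0ms=0b +238.095ms=3/4b
2) 238.095ms=3/4b +291.005ms=11/12b
3) 529.101ms=5/3b +105.82ms=1/3b
4) 634.921ms=2b +476.19ms=3/2b
5) 1111.111ms=7/2b +158.73ms=1/2b
Σ=4b of 4 (189bpm 2/4) — PASS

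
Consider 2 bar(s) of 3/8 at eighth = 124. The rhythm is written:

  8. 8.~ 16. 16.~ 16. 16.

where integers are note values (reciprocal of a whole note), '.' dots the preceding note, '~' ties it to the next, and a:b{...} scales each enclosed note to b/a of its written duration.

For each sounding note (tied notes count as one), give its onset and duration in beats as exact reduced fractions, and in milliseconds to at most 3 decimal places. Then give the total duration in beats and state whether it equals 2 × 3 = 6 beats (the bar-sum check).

1) 0.0ms=0b +725.806ms=3/2b
2) 725.806ms=3/2b +1088.71ms=9/4b
3) 1814.516ms=15/4b +725.806ms=3/2b
4) 2540.323ms=21/4b +362.903ms=3/4b
Σ=6b of 6 (124bpm 3/8) — PASS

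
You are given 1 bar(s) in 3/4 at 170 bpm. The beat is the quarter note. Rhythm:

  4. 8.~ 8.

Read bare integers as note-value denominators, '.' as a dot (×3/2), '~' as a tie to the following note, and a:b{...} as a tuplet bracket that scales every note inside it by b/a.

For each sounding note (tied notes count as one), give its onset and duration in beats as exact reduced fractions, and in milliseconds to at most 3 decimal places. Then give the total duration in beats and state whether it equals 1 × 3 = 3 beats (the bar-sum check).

1) 0.0ms=0b +529.412ms=3/2b
2) 529.412ms=3/2b +529.412ms=3/2b
Σ=3b of 3 (170bpm 3/4) — PASS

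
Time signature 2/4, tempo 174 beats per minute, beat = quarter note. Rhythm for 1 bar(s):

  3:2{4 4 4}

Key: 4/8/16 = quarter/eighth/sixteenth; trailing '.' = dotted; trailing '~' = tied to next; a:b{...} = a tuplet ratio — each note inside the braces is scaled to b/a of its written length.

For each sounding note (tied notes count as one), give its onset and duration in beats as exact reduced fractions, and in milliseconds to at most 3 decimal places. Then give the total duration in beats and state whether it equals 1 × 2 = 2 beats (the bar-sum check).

1) 0.0ms=0b +229.885ms=2/3b
2) 229.885ms=2/3b +229.885ms=2/3b
3) 459.77ms=4/3b +229.885ms=2/3b
Σ=2b of 2 (174bpm 2/4) — PASS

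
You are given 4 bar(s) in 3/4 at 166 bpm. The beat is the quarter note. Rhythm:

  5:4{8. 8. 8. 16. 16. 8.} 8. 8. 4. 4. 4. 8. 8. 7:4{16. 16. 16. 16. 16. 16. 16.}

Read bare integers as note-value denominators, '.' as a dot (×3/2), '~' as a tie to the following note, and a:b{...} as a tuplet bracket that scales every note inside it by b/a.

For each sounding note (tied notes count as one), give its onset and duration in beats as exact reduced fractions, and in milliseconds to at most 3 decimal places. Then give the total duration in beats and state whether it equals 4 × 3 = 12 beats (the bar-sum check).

1) 0.0ms=0b +216.867ms=3/5b
2) 216.867ms=3/5b +216.867ms=3/5b
3) 433.735ms=6/5b +216.867ms=3/5b
4) 650.602ms=9/5b +108.434ms=3/10b
5) 759.036ms=21/10b +108.434ms=3/10b
6) 867.47ms=12/5b +216.867ms=3/5b
7) 1084.337ms=3b +271.084ms=3/4b
8) 1355.422ms=15/4b +271.084ms=3/4b
9) 1626.506ms=9/2b +542.169ms=3/2b
10) 2168.675ms=6b +542.169ms=3/2b
11) 2710.843ms=15/2b +542.169ms=3/2b
12) 3253.012ms=9b +271.084ms=3/4b
13) 3524.096ms=39/4b +271.084ms=3/4b
14) 3795.181ms=21/2b +77.453ms=3/14b
15) 3872.633ms=75/7b +77.453ms=3/14b
16) 3950.086ms=153/14b +77.453ms=3/14b
17) 4027.539ms=78/7b +77.453ms=3/14b
18) 4104.991ms=159/14b +77.453ms=3/14b
19) 4182.444ms=81/7b +77.453ms=3/14b
20) 4259.897ms=165/14b +77.453ms=3/14b
Σ=12b of 12 (166bpm 3/4) — PASS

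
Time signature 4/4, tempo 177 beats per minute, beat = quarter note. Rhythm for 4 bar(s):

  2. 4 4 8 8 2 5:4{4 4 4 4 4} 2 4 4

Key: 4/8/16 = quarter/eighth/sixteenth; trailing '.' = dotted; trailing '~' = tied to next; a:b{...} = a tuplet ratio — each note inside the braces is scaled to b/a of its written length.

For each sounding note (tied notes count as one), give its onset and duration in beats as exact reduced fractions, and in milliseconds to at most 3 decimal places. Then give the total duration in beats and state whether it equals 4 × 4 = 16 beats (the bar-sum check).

1) 0.0ms=0b +1016.949ms=3b
2) 1016.949ms=3b +338.983ms=1b
3) 1355.932ms=4b +338.983ms=1b
4) 1694.915ms=5b +169.492ms=1/2b
5) 1864.407ms=11/2b +169.492ms=1/2b
6) 2033.898ms=6b +677.966ms=2b
7) 2711.864ms=8b +271.186ms=4/5b
8) 2983.051ms=44/5b +271.186ms=4/5b
9) 3254.237ms=48/5b +271.186ms=4/5b
10) 3525.424ms=52/5b +271.186ms=4/5b
11) 3796.61ms=56/5b +271.186ms=4/5b
12) 4067.797ms=12b +677.966ms=2b
13) 4745.763ms=14b +338.983ms=1b
14) 5084.746ms=15b +338.983ms=1b
Σ=16b of 16 (177bpm 4/4) — PASS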